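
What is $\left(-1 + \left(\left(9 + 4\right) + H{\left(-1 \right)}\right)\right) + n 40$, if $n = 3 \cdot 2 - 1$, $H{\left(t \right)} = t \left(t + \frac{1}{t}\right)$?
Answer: $214$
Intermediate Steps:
$n = 5$ ($n = 6 - 1 = 5$)
$\left(-1 + \left(\left(9 + 4\right) + H{\left(-1 \right)}\right)\right) + n 40 = \left(-1 + \left(\left(9 + 4\right) + \left(1 + \left(-1\right)^{2}\right)\right)\right) + 5 \cdot 40 = \left(-1 + \left(13 + \left(1 + 1\right)\right)\right) + 200 = \left(-1 + \left(13 + 2\right)\right) + 200 = \left(-1 + 15\right) + 200 = 14 + 200 = 214$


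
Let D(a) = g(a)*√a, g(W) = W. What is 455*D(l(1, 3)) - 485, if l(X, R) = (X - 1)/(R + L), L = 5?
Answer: -485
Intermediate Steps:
l(X, R) = (-1 + X)/(5 + R) (l(X, R) = (X - 1)/(R + 5) = (-1 + X)/(5 + R))
D(a) = a^(3/2) (D(a) = a*√a = a^(3/2))
455*D(l(1, 3)) - 485 = 455*((-1 + 1)/(5 + 3))^(3/2) - 485 = 455*(0/8)^(3/2) - 485 = 455*((⅛)*0)^(3/2) - 485 = 455*0^(3/2) - 485 = 455*0 - 485 = 0 - 485 = -485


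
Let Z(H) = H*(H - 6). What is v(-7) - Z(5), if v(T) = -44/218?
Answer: 523/109 ≈ 4.7982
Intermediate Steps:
Z(H) = H*(-6 + H)
v(T) = -22/109 (v(T) = -44*1/218 = -22/109)
v(-7) - Z(5) = -22/109 - 5*(-6 + 5) = -22/109 - 5*(-1) = -22/109 - 1*(-5) = -22/109 + 5 = 523/109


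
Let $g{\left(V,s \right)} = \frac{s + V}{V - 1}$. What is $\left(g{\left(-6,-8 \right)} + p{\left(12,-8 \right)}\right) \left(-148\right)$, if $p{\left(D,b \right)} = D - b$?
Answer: $-3256$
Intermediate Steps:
$g{\left(V,s \right)} = \frac{V + s}{-1 + V}$
$\left(g{\left(-6,-8 \right)} + p{\left(12,-8 \right)}\right) \left(-148\right) = \left(\frac{-6 - 8}{-1 - 6} + \left(12 - -8\right)\right) \left(-148\right) = \left(\frac{1}{-7} \left(-14\right) + \left(12 + 8\right)\right) \left(-148\right) = \left(\left(- \frac{1}{7}\right) \left(-14\right) + 20\right) \left(-148\right) = \left(2 + 20\right) \left(-148\right) = 22 \left(-148\right) = -3256$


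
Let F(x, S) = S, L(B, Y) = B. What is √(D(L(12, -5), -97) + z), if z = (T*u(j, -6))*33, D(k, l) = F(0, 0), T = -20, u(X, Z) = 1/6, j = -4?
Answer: I*√110 ≈ 10.488*I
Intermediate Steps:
u(X, Z) = ⅙
D(k, l) = 0
z = -110 (z = -20*⅙*33 = -10/3*33 = -110)
√(D(L(12, -5), -97) + z) = √(0 - 110) = √(-110) = I*√110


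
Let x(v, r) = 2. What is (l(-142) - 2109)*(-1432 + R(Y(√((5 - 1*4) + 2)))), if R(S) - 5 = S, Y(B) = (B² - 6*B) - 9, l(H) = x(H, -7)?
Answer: 3019331 + 12642*√3 ≈ 3.0412e+6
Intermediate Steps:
l(H) = 2
Y(B) = -9 + B² - 6*B
R(S) = 5 + S
(l(-142) - 2109)*(-1432 + R(Y(√((5 - 1*4) + 2)))) = (2 - 2109)*(-1432 + (5 + (-9 + (√((5 - 1*4) + 2))² - 6*√((5 - 1*4) + 2)))) = -2107*(-1432 + (5 + (-9 + (√((5 - 4) + 2))² - 6*√((5 - 4) + 2)))) = -2107*(-1432 + (5 + (-9 + (√(1 + 2))² - 6*√(1 + 2)))) = -2107*(-1432 + (5 + (-9 + (√3)² - 6*√3))) = -2107*(-1432 + (5 + (-9 + 3 - 6*√3))) = -2107*(-1432 + (5 + (-6 - 6*√3))) = -2107*(-1432 + (-1 - 6*√3)) = -2107*(-1433 - 6*√3) = 3019331 + 12642*√3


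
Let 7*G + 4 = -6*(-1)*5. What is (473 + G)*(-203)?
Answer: -96773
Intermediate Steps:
G = 26/7 (G = -4/7 + (-6*(-1)*5)/7 = -4/7 + (6*5)/7 = -4/7 + (⅐)*30 = -4/7 + 30/7 = 26/7 ≈ 3.7143)
(473 + G)*(-203) = (473 + 26/7)*(-203) = (3337/7)*(-203) = -96773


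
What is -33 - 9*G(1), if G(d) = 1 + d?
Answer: -51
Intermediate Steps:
-33 - 9*G(1) = -33 - 9*(1 + 1) = -33 - 9*2 = -33 - 18 = -51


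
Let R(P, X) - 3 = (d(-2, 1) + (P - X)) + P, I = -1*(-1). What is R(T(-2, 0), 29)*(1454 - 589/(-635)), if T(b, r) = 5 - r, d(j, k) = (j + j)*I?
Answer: -3695516/127 ≈ -29099.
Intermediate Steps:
I = 1
d(j, k) = 2*j (d(j, k) = (j + j)*1 = (2*j)*1 = 2*j)
R(P, X) = -1 - X + 2*P (R(P, X) = 3 + ((2*(-2) + (P - X)) + P) = 3 + ((-4 + (P - X)) + P) = 3 + ((-4 + P - X) + P) = 3 + (-4 - X + 2*P) = -1 - X + 2*P)
R(T(-2, 0), 29)*(1454 - 589/(-635)) = (-1 - 1*29 + 2*(5 - 1*0))*(1454 - 589/(-635)) = (-1 - 29 + 2*(5 + 0))*(1454 - 589*(-1/635)) = (-1 - 29 + 2*5)*(1454 + 589/635) = (-1 - 29 + 10)*(923879/635) = -20*923879/635 = -3695516/127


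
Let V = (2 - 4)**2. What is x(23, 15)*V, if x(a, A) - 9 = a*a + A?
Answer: 2212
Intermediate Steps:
x(a, A) = 9 + A + a**2 (x(a, A) = 9 + (a*a + A) = 9 + (a**2 + A) = 9 + (A + a**2) = 9 + A + a**2)
V = 4 (V = (-2)**2 = 4)
x(23, 15)*V = (9 + 15 + 23**2)*4 = (9 + 15 + 529)*4 = 553*4 = 2212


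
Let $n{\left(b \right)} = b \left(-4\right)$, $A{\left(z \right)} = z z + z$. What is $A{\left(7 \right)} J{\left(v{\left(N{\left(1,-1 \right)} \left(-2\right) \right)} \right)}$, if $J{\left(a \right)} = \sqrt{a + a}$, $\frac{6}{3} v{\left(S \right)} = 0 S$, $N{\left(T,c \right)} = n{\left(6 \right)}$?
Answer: $0$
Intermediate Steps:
$A{\left(z \right)} = z + z^{2}$ ($A{\left(z \right)} = z^{2} + z = z + z^{2}$)
$n{\left(b \right)} = - 4 b$
$N{\left(T,c \right)} = -24$ ($N{\left(T,c \right)} = \left(-4\right) 6 = -24$)
$v{\left(S \right)} = 0$ ($v{\left(S \right)} = \frac{0 S}{2} = \frac{1}{2} \cdot 0 = 0$)
$J{\left(a \right)} = \sqrt{2} \sqrt{a}$ ($J{\left(a \right)} = \sqrt{2 a} = \sqrt{2} \sqrt{a}$)
$A{\left(7 \right)} J{\left(v{\left(N{\left(1,-1 \right)} \left(-2\right) \right)} \right)} = 7 \left(1 + 7\right) \sqrt{2} \sqrt{0} = 7 \cdot 8 \sqrt{2} \cdot 0 = 56 \cdot 0 = 0$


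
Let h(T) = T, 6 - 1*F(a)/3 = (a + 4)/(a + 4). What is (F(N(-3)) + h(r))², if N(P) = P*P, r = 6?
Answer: 441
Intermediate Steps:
N(P) = P²
F(a) = 15 (F(a) = 18 - 3*(a + 4)/(a + 4) = 18 - 3*(4 + a)/(4 + a) = 18 - 3*1 = 18 - 3 = 15)
(F(N(-3)) + h(r))² = (15 + 6)² = 21² = 441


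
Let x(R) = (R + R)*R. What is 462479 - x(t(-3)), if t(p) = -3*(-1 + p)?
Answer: 462191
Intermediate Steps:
t(p) = 3 - 3*p
x(R) = 2*R**2 (x(R) = (2*R)*R = 2*R**2)
462479 - x(t(-3)) = 462479 - 2*(3 - 3*(-3))**2 = 462479 - 2*(3 + 9)**2 = 462479 - 2*12**2 = 462479 - 2*144 = 462479 - 1*288 = 462479 - 288 = 462191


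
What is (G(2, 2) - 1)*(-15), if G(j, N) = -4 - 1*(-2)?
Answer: 45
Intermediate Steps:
G(j, N) = -2 (G(j, N) = -4 + 2 = -2)
(G(2, 2) - 1)*(-15) = (-2 - 1)*(-15) = -3*(-15) = 45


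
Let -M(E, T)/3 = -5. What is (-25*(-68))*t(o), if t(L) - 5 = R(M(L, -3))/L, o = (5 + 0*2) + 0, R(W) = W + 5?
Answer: 15300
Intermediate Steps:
M(E, T) = 15 (M(E, T) = -3*(-5) = 15)
R(W) = 5 + W
o = 5 (o = (5 + 0) + 0 = 5 + 0 = 5)
t(L) = 5 + 20/L (t(L) = 5 + (5 + 15)/L = 5 + 20/L)
(-25*(-68))*t(o) = (-25*(-68))*(5 + 20/5) = 1700*(5 + 20*(⅕)) = 1700*(5 + 4) = 1700*9 = 15300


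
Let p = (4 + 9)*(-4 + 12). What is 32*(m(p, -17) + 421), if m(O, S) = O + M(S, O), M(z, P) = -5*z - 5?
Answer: 19360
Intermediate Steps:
M(z, P) = -5 - 5*z
p = 104 (p = 13*8 = 104)
m(O, S) = -5 + O - 5*S (m(O, S) = O + (-5 - 5*S) = -5 + O - 5*S)
32*(m(p, -17) + 421) = 32*((-5 + 104 - 5*(-17)) + 421) = 32*((-5 + 104 + 85) + 421) = 32*(184 + 421) = 32*605 = 19360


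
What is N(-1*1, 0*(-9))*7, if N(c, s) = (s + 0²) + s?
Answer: 0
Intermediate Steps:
N(c, s) = 2*s (N(c, s) = (s + 0) + s = s + s = 2*s)
N(-1*1, 0*(-9))*7 = (2*(0*(-9)))*7 = (2*0)*7 = 0*7 = 0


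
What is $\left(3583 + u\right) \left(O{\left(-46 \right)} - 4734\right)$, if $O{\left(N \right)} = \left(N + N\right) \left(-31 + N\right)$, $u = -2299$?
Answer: $3017400$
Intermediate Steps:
$O{\left(N \right)} = 2 N \left(-31 + N\right)$
$\left(3583 + u\right) \left(O{\left(-46 \right)} - 4734\right) = \left(3583 - 2299\right) \left(2 \left(-46\right) \left(-31 - 46\right) - 4734\right) = 1284 \left(2 \left(-46\right) \left(-77\right) - 4734\right) = 1284 \left(7084 - 4734\right) = 1284 \cdot 2350 = 3017400$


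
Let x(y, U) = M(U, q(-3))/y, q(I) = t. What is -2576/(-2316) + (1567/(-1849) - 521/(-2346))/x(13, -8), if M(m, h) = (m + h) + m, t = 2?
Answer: 6614314955/3906870436 ≈ 1.6930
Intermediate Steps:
q(I) = 2
M(m, h) = h + 2*m (M(m, h) = (h + m) + m = h + 2*m)
x(y, U) = (2 + 2*U)/y
-2576/(-2316) + (1567/(-1849) - 521/(-2346))/x(13, -8) = -2576/(-2316) + (1567/(-1849) - 521/(-2346))/((2*(1 - 8)/13)) = -2576*(-1/2316) + (1567*(-1/1849) - 521*(-1/2346))/((2*(1/13)*(-7))) = 644/579 + (-1567/1849 + 521/2346)/(-14/13) = 644/579 - 2712853/4337754*(-13/14) = 644/579 + 35267089/60728556 = 6614314955/3906870436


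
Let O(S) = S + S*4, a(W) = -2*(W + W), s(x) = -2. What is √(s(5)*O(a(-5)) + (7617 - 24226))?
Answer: I*√16809 ≈ 129.65*I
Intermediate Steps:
a(W) = -4*W
O(S) = 5*S (O(S) = S + 4*S = 5*S)
√(s(5)*O(a(-5)) + (7617 - 24226)) = √(-10*(-4*(-5)) + (7617 - 24226)) = √(-10*20 - 16609) = √(-2*100 - 16609) = √(-200 - 16609) = √(-16809) = I*√16809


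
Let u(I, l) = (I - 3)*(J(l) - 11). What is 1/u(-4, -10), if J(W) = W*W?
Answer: -1/623 ≈ -0.0016051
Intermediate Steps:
J(W) = W**2
u(I, l) = (-11 + l**2)*(-3 + I) (u(I, l) = (I - 3)*(l**2 - 11) = (-3 + I)*(-11 + l**2) = (-11 + l**2)*(-3 + I))
1/u(-4, -10) = 1/(33 - 11*(-4) - 3*(-10)**2 - 4*(-10)**2) = 1/(33 + 44 - 3*100 - 4*100) = 1/(33 + 44 - 300 - 400) = 1/(-623) = -1/623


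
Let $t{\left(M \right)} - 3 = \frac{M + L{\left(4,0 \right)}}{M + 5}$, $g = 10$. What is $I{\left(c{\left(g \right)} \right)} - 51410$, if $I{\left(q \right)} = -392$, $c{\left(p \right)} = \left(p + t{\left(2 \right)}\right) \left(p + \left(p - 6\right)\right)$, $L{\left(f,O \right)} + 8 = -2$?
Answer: $-51802$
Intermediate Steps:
$L{\left(f,O \right)} = -10$ ($L{\left(f,O \right)} = -8 - 2 = -10$)
$t{\left(M \right)} = 3 + \frac{-10 + M}{5 + M}$ ($t{\left(M \right)} = 3 + \frac{M - 10}{M + 5} = 3 + \frac{-10 + M}{5 + M}$)
$c{\left(p \right)} = \left(-6 + 2 p\right) \left(\frac{13}{7} + p\right)$ ($c{\left(p \right)} = \left(p + \frac{5 + 4 \cdot 2}{5 + 2}\right) \left(p + \left(p - 6\right)\right) = \left(p + \frac{5 + 8}{7}\right) \left(p + \left(p - 6\right)\right) = \left(p + \frac{1}{7} \cdot 13\right) \left(p + \left(-6 + p\right)\right) = \left(p + \frac{13}{7}\right) \left(-6 + 2 p\right) = \left(\frac{13}{7} + p\right) \left(-6 + 2 p\right) = \left(-6 + 2 p\right) \left(\frac{13}{7} + p\right)$)
$I{\left(c{\left(g \right)} \right)} - 51410 = -392 - 51410 = -51802$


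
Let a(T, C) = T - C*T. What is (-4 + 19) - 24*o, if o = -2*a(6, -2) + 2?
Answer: 831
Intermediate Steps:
a(T, C) = T - C*T
o = -34 (o = -12*(1 - 1*(-2)) + 2 = -12*(1 + 2) + 2 = -12*3 + 2 = -2*18 + 2 = -36 + 2 = -34)
(-4 + 19) - 24*o = (-4 + 19) - 24*(-34) = 15 + 816 = 831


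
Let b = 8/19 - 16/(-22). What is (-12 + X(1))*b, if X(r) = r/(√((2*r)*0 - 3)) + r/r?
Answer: -240/19 - 80*I*√3/209 ≈ -12.632 - 0.66299*I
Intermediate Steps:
b = 240/209 (b = 8*(1/19) - 16*(-1/22) = 8/19 + 8/11 = 240/209 ≈ 1.1483)
X(r) = 1 - I*r*√3/3 (X(r) = r/(√(0 - 3)) + 1 = r/(√(-3)) + 1 = r/((I*√3)) + 1 = r*(-I*√3/3) + 1 = -I*r*√3/3 + 1 = 1 - I*r*√3/3)
(-12 + X(1))*b = (-12 + (1 - ⅓*I*1*√3))*(240/209) = (-12 + (1 - I*√3/3))*(240/209) = (-11 - I*√3/3)*(240/209) = -240/19 - 80*I*√3/209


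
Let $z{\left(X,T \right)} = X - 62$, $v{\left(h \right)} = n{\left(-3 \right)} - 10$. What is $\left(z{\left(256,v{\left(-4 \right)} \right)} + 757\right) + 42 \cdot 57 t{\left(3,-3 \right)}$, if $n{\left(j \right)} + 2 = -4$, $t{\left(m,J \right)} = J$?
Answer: $-6231$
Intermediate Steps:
$n{\left(j \right)} = -6$ ($n{\left(j \right)} = -2 - 4 = -6$)
$v{\left(h \right)} = -16$ ($v{\left(h \right)} = -6 - 10 = -16$)
$z{\left(X,T \right)} = -62 + X$
$\left(z{\left(256,v{\left(-4 \right)} \right)} + 757\right) + 42 \cdot 57 t{\left(3,-3 \right)} = \left(\left(-62 + 256\right) + 757\right) + 42 \cdot 57 \left(-3\right) = \left(194 + 757\right) + 2394 \left(-3\right) = 951 - 7182 = -6231$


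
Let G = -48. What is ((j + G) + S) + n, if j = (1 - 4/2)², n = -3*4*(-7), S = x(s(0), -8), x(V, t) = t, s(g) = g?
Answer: 29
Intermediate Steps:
S = -8
n = 84 (n = -12*(-7) = 84)
j = 1 (j = (1 - 4*½)² = (1 - 2)² = (-1)² = 1)
((j + G) + S) + n = ((1 - 48) - 8) + 84 = (-47 - 8) + 84 = -55 + 84 = 29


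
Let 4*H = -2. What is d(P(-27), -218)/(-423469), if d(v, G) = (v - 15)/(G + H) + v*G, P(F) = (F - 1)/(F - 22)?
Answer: 380862/1295391671 ≈ 0.00029401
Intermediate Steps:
H = -½ (H = (¼)*(-2) = -½ ≈ -0.50000)
P(F) = (-1 + F)/(-22 + F)
d(v, G) = G*v + (-15 + v)/(-½ + G) (d(v, G) = (v - 15)/(G - ½) + v*G = (-15 + v)/(-½ + G) + G*v = G*v + (-15 + v)/(-½ + G))
d(P(-27), -218)/(-423469) = ((-30 + 2*((-1 - 27)/(-22 - 27)) - 1*(-218)*(-1 - 27)/(-22 - 27) + 2*((-1 - 27)/(-22 - 27))*(-218)²)/(-1 + 2*(-218)))/(-423469) = ((-30 + 2*(-28/(-49)) - 1*(-218)*-28/(-49) + 2*(-28/(-49))*47524)/(-1 - 436))*(-1/423469) = ((-30 + 2*(-1/49*(-28)) - 1*(-218)*(-1/49*(-28)) + 2*(-1/49*(-28))*47524)/(-437))*(-1/423469) = -(-30 + 2*(4/7) - 1*(-218)*4/7 + 2*(4/7)*47524)/437*(-1/423469) = -(-30 + 8/7 + 872/7 + 380192/7)/437*(-1/423469) = -1/437*380862/7*(-1/423469) = -380862/3059*(-1/423469) = 380862/1295391671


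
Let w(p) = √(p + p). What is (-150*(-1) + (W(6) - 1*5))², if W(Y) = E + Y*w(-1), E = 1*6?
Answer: 22729 + 1812*I*√2 ≈ 22729.0 + 2562.6*I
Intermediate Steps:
E = 6
w(p) = √2*√p (w(p) = √(2*p) = √2*√p)
W(Y) = 6 + I*Y*√2 (W(Y) = 6 + Y*(√2*√(-1)) = 6 + Y*(√2*I) = 6 + Y*(I*√2) = 6 + I*Y*√2)
(-150*(-1) + (W(6) - 1*5))² = (-150*(-1) + ((6 + I*6*√2) - 1*5))² = (150 + ((6 + 6*I*√2) - 5))² = (150 + (1 + 6*I*√2))² = (151 + 6*I*√2)²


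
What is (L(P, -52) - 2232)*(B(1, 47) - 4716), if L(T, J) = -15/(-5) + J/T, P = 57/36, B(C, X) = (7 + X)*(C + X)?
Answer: 91278900/19 ≈ 4.8042e+6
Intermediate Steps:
P = 19/12 (P = 57*(1/36) = 19/12 ≈ 1.5833)
L(T, J) = 3 + J/T (L(T, J) = -15*(-⅕) + J/T = 3 + J/T)
(L(P, -52) - 2232)*(B(1, 47) - 4716) = ((3 - 52/19/12) - 2232)*((47² + 7*1 + 7*47 + 1*47) - 4716) = ((3 - 52*12/19) - 2232)*((2209 + 7 + 329 + 47) - 4716) = ((3 - 624/19) - 2232)*(2592 - 4716) = (-567/19 - 2232)*(-2124) = -42975/19*(-2124) = 91278900/19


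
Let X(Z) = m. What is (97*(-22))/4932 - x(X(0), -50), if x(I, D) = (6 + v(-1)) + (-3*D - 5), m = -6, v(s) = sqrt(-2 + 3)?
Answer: -375899/2466 ≈ -152.43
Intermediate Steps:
v(s) = 1 (v(s) = sqrt(1) = 1)
X(Z) = -6
x(I, D) = 2 - 3*D (x(I, D) = (6 + 1) + (-3*D - 5) = 7 + (-5 - 3*D) = 2 - 3*D)
(97*(-22))/4932 - x(X(0), -50) = (97*(-22))/4932 - (2 - 3*(-50)) = -2134*1/4932 - (2 + 150) = -1067/2466 - 1*152 = -1067/2466 - 152 = -375899/2466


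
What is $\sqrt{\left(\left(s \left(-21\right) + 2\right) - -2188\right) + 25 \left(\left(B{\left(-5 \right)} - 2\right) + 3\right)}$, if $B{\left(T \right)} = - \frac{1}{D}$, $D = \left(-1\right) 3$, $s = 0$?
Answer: $\frac{\sqrt{20010}}{3} \approx 47.152$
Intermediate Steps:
$D = -3$
$B{\left(T \right)} = \frac{1}{3}$ ($B{\left(T \right)} = - \frac{1}{-3} = \left(-1\right) \left(- \frac{1}{3}\right) = \frac{1}{3}$)
$\sqrt{\left(\left(s \left(-21\right) + 2\right) - -2188\right) + 25 \left(\left(B{\left(-5 \right)} - 2\right) + 3\right)} = \sqrt{\left(\left(0 \left(-21\right) + 2\right) - -2188\right) + 25 \left(\left(\frac{1}{3} - 2\right) + 3\right)} = \sqrt{\left(\left(0 + 2\right) + 2188\right) + 25 \left(\left(\frac{1}{3} - 2\right) + 3\right)} = \sqrt{\left(2 + 2188\right) + 25 \left(- \frac{5}{3} + 3\right)} = \sqrt{2190 + 25 \cdot \frac{4}{3}} = \sqrt{2190 + \frac{100}{3}} = \sqrt{\frac{6670}{3}} = \frac{\sqrt{20010}}{3}$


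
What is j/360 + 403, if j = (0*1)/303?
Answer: 403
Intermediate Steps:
j = 0 (j = 0*(1/303) = 0)
j/360 + 403 = 0/360 + 403 = 0*(1/360) + 403 = 0 + 403 = 403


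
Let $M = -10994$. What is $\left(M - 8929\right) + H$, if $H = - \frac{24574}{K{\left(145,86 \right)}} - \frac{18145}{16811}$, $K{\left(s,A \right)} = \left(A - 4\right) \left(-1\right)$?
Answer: $- \frac{13526134861}{689251} \approx -19624.0$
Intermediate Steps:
$K{\left(s,A \right)} = 4 - A$ ($K{\left(s,A \right)} = \left(-4 + A\right) \left(-1\right) = 4 - A$)
$H = \frac{205812812}{689251}$ ($H = - \frac{24574}{4 - 86} - \frac{18145}{16811} = - \frac{24574}{-82} - \frac{18145}{16811} = \left(-24574\right) \left(- \frac{1}{82}\right) - \frac{18145}{16811} = \frac{12287}{41} - \frac{18145}{16811} = \frac{205812812}{689251} \approx 298.6$)
$\left(M - 8929\right) + H = \left(-10994 - 8929\right) + \frac{205812812}{689251} = -19923 + \frac{205812812}{689251} = - \frac{13526134861}{689251}$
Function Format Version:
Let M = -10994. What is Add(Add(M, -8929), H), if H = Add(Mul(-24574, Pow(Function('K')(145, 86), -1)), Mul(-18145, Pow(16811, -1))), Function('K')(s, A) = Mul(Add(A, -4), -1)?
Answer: Rational(-13526134861, 689251) ≈ -19624.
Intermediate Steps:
Function('K')(s, A) = Add(4, Mul(-1, A)) (Function('K')(s, A) = Mul(Add(-4, A), -1) = Add(4, Mul(-1, A)))
H = Rational(205812812, 689251) (H = Add(Mul(-24574, Pow(Add(4, Mul(-1, 86)), -1)), Mul(-18145, Pow(16811, -1))) = Add(Mul(-24574, Pow(Add(4, -86), -1)), Mul(-18145, Rational(1, 16811))) = Add(Mul(-24574, Pow(-82, -1)), Rational(-18145, 16811)) = Add(Mul(-24574, Rational(-1, 82)), Rational(-18145, 16811)) = Add(Rational(12287, 41), Rational(-18145, 16811)) = Rational(205812812, 689251) ≈ 298.60)
Add(Add(M, -8929), H) = Add(Add(-10994, -8929), Rational(205812812, 689251)) = Add(-19923, Rational(205812812, 689251)) = Rational(-13526134861, 689251)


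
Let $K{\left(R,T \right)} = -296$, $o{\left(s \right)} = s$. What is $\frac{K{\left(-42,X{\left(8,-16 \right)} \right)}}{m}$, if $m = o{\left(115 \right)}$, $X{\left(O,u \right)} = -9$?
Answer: $- \frac{296}{115} \approx -2.5739$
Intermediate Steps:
$m = 115$
$\frac{K{\left(-42,X{\left(8,-16 \right)} \right)}}{m} = - \frac{296}{115}$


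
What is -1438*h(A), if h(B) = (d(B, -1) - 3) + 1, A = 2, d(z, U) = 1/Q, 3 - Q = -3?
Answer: 7909/3 ≈ 2636.3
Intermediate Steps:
Q = 6 (Q = 3 - 1*(-3) = 3 + 3 = 6)
d(z, U) = 1/6
h(B) = -11/6 (h(B) = (1/6 - 3) + 1 = -17/6 + 1 = -11/6)
-1438*h(A) = -1438*(-11/6) = 7909/3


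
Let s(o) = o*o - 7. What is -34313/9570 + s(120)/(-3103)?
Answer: -8421181/1023990 ≈ -8.2239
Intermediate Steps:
s(o) = -7 + o² (s(o) = o² - 7 = -7 + o²)
-34313/9570 + s(120)/(-3103) = -34313/9570 + (-7 + 120²)/(-3103) = -34313*1/9570 + (-7 + 14400)*(-1/3103) = -34313/9570 + 14393*(-1/3103) = -34313/9570 - 14393/3103 = -8421181/1023990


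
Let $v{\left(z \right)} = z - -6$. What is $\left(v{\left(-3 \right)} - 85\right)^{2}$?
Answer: $6724$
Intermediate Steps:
$v{\left(z \right)} = 6 + z$ ($v{\left(z \right)} = z + 6 = 6 + z$)
$\left(v{\left(-3 \right)} - 85\right)^{2} = \left(\left(6 - 3\right) - 85\right)^{2} = \left(3 - 85\right)^{2} = \left(-82\right)^{2} = 6724$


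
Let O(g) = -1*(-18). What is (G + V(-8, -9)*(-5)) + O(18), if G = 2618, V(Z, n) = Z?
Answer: 2676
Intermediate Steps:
O(g) = 18
(G + V(-8, -9)*(-5)) + O(18) = (2618 - 8*(-5)) + 18 = (2618 + 40) + 18 = 2658 + 18 = 2676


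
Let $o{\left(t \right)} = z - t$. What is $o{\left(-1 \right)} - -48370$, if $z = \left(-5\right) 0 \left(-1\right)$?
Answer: $48371$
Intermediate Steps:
$z = 0$ ($z = 0 \left(-1\right) = 0$)
$o{\left(t \right)} = - t$ ($o{\left(t \right)} = 0 - t = - t$)
$o{\left(-1 \right)} - -48370 = \left(-1\right) \left(-1\right) - -48370 = 1 + 48370 = 48371$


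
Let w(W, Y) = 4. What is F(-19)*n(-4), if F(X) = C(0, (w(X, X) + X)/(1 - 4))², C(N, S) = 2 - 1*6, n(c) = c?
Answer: -64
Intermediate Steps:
C(N, S) = -4 (C(N, S) = 2 - 6 = -4)
F(X) = 16 (F(X) = (-4)² = 16)
F(-19)*n(-4) = 16*(-4) = -64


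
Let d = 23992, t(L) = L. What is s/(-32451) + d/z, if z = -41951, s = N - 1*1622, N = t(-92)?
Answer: -706660378/1361351901 ≈ -0.51909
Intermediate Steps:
N = -92
s = -1714 (s = -92 - 1*1622 = -92 - 1622 = -1714)
s/(-32451) + d/z = -1714/(-32451) + 23992/(-41951) = -1714*(-1/32451) + 23992*(-1/41951) = 1714/32451 - 23992/41951 = -706660378/1361351901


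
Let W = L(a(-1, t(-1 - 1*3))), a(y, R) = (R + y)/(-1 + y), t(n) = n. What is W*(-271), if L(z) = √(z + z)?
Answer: -271*√5 ≈ -605.97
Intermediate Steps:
a(y, R) = (R + y)/(-1 + y)
L(z) = √2*√z (L(z) = √(2*z) = √2*√z)
W = √5 (W = √2*√(((-1 - 1*3) - 1)/(-1 - 1)) = √2*√(((-1 - 3) - 1)/(-2)) = √2*√(-(-4 - 1)/2) = √2*√(-½*(-5)) = √2*√(5/2) = √2*(√10/2) = √5 ≈ 2.2361)
W*(-271) = √5*(-271) = -271*√5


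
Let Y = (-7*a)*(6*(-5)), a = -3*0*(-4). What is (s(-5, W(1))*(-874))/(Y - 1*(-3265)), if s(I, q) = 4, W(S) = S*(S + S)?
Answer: -3496/3265 ≈ -1.0708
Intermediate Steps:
W(S) = 2*S² (W(S) = S*(2*S) = 2*S²)
a = 0 (a = 0*(-4) = 0)
Y = 0 (Y = (-7*0)*(6*(-5)) = 0*(-30) = 0)
(s(-5, W(1))*(-874))/(Y - 1*(-3265)) = (4*(-874))/(0 - 1*(-3265)) = -3496/(0 + 3265) = -3496/3265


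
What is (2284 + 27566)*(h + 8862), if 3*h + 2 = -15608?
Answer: 109211200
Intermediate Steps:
h = -15610/3 (h = -⅔ + (⅓)*(-15608) = -⅔ - 15608/3 = -15610/3 ≈ -5203.3)
(2284 + 27566)*(h + 8862) = (2284 + 27566)*(-15610/3 + 8862) = 29850*(10976/3) = 109211200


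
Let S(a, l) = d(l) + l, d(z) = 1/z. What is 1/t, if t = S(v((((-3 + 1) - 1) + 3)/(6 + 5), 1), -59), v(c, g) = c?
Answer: -59/3482 ≈ -0.016944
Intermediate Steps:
S(a, l) = l + 1/l (S(a, l) = 1/l + l = l + 1/l)
t = -3482/59 (t = -59 + 1/(-59) = -59 - 1/59 = -3482/59 ≈ -59.017)
1/t = 1/(-3482/59) = -59/3482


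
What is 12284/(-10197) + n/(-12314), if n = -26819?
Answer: 122208167/125565858 ≈ 0.97326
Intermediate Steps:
12284/(-10197) + n/(-12314) = 12284/(-10197) - 26819/(-12314) = 12284*(-1/10197) - 26819*(-1/12314) = -12284/10197 + 26819/12314 = 122208167/125565858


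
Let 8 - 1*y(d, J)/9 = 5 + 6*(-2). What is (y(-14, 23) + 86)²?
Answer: 48841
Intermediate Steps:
y(d, J) = 135 (y(d, J) = 72 - 9*(5 + 6*(-2)) = 72 - 9*(5 - 12) = 72 - 9*(-7) = 72 + 63 = 135)
(y(-14, 23) + 86)² = (135 + 86)² = 221² = 48841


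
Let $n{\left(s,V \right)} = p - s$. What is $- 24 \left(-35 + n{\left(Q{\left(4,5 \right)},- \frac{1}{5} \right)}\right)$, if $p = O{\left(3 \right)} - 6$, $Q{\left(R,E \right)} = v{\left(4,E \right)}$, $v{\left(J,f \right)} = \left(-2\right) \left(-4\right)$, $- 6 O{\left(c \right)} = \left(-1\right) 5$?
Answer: $1156$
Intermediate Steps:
$O{\left(c \right)} = \frac{5}{6}$ ($O{\left(c \right)} = - \frac{\left(-1\right) 5}{6} = \left(- \frac{1}{6}\right) \left(-5\right) = \frac{5}{6}$)
$v{\left(J,f \right)} = 8$
$Q{\left(R,E \right)} = 8$
$p = - \frac{31}{6}$ ($p = \frac{5}{6} - 6 = - \frac{31}{6} \approx -5.1667$)
$n{\left(s,V \right)} = - \frac{31}{6} - s$
$- 24 \left(-35 + n{\left(Q{\left(4,5 \right)},- \frac{1}{5} \right)}\right) = - 24 \left(-35 - \frac{79}{6}\right) = \left(-24\right) \left(- \frac{289}{6}\right) = 1156$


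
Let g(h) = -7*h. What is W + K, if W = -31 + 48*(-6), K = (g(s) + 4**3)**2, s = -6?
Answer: 10917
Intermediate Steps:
K = 11236 (K = (-7*(-6) + 4**3)**2 = (42 + 64)**2 = 106**2 = 11236)
W = -319 (W = -31 - 288 = -319)
W + K = -319 + 11236 = 10917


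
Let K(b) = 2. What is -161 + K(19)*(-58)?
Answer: -277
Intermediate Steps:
-161 + K(19)*(-58) = -161 + 2*(-58) = -161 - 116 = -277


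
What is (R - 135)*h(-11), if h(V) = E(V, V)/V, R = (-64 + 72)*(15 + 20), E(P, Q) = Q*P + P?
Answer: -1450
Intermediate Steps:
E(P, Q) = P + P*Q (E(P, Q) = P*Q + P = P + P*Q)
R = 280 (R = 8*35 = 280)
h(V) = 1 + V (h(V) = (V*(1 + V))/V = 1 + V)
(R - 135)*h(-11) = (280 - 135)*(1 - 11) = 145*(-10) = -1450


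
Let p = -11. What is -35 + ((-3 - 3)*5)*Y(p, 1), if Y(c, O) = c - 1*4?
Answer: 415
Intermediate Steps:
Y(c, O) = -4 + c (Y(c, O) = c - 4 = -4 + c)
-35 + ((-3 - 3)*5)*Y(p, 1) = -35 + ((-3 - 3)*5)*(-4 - 11) = -35 - 6*5*(-15) = -35 - 30*(-15) = -35 + 450 = 415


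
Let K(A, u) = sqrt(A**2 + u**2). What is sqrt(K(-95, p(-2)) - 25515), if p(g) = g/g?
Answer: sqrt(-25515 + sqrt(9026)) ≈ 159.44*I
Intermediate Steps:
p(g) = 1
sqrt(K(-95, p(-2)) - 25515) = sqrt(sqrt((-95)**2 + 1**2) - 25515) = sqrt(sqrt(9025 + 1) - 25515) = sqrt(sqrt(9026) - 25515) = sqrt(-25515 + sqrt(9026))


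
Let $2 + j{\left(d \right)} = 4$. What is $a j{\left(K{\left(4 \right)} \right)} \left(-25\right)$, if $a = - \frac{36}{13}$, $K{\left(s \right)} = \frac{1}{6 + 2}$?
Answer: $\frac{1800}{13} \approx 138.46$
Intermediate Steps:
$K{\left(s \right)} = \frac{1}{8}$
$j{\left(d \right)} = 2$ ($j{\left(d \right)} = -2 + 4 = 2$)
$a = - \frac{36}{13}$ ($a = \left(-36\right) \frac{1}{13} = - \frac{36}{13} \approx -2.7692$)
$a j{\left(K{\left(4 \right)} \right)} \left(-25\right) = \left(- \frac{36}{13}\right) 2 \left(-25\right) = \left(- \frac{72}{13}\right) \left(-25\right) = \frac{1800}{13}$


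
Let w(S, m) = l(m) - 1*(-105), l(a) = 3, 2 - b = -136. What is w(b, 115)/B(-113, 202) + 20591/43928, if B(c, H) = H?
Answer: 4451803/4436728 ≈ 1.0034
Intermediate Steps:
b = 138 (b = 2 - 1*(-136) = 2 + 136 = 138)
w(S, m) = 108 (w(S, m) = 3 - 1*(-105) = 3 + 105 = 108)
w(b, 115)/B(-113, 202) + 20591/43928 = 108/202 + 20591/43928 = 108*(1/202) + 20591*(1/43928) = 54/101 + 20591/43928 = 4451803/4436728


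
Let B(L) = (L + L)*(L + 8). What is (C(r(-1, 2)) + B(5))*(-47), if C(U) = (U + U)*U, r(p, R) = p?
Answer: -6204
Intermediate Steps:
C(U) = 2*U**2 (C(U) = (2*U)*U = 2*U**2)
B(L) = 2*L*(8 + L) (B(L) = (2*L)*(8 + L) = 2*L*(8 + L))
(C(r(-1, 2)) + B(5))*(-47) = (2*(-1)**2 + 2*5*(8 + 5))*(-47) = (2*1 + 2*5*13)*(-47) = (2 + 130)*(-47) = 132*(-47) = -6204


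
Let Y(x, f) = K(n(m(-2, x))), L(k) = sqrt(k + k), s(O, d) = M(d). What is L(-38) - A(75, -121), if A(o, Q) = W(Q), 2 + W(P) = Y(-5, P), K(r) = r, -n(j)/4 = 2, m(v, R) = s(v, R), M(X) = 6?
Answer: 10 + 2*I*sqrt(19) ≈ 10.0 + 8.7178*I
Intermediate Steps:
s(O, d) = 6
m(v, R) = 6
n(j) = -8 (n(j) = -4*2 = -8)
L(k) = sqrt(2)*sqrt(k) (L(k) = sqrt(2*k) = sqrt(2)*sqrt(k))
Y(x, f) = -8
W(P) = -10 (W(P) = -2 - 8 = -10)
A(o, Q) = -10
L(-38) - A(75, -121) = sqrt(2)*sqrt(-38) - 1*(-10) = sqrt(2)*(I*sqrt(38)) + 10 = 2*I*sqrt(19) + 10 = 10 + 2*I*sqrt(19)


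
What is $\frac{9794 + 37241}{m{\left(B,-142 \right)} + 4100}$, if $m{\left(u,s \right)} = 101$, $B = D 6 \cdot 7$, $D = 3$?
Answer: $\frac{47035}{4201} \approx 11.196$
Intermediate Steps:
$B = 126$ ($B = 3 \cdot 6 \cdot 7 = 18 \cdot 7 = 126$)
$\frac{9794 + 37241}{m{\left(B,-142 \right)} + 4100} = \frac{9794 + 37241}{101 + 4100} = \frac{47035}{4201}$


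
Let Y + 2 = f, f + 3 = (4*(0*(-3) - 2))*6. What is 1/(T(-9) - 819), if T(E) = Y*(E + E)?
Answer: 1/135 ≈ 0.0074074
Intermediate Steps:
f = -51 (f = -3 + (4*(0*(-3) - 2))*6 = -3 + (4*(0 - 2))*6 = -3 + (4*(-2))*6 = -3 - 8*6 = -3 - 48 = -51)
Y = -53 (Y = -2 - 51 = -53)
T(E) = -106*E (T(E) = -53*(E + E) = -106*E)
1/(T(-9) - 819) = 1/(-106*(-9) - 819) = 1/(954 - 819) = 1/135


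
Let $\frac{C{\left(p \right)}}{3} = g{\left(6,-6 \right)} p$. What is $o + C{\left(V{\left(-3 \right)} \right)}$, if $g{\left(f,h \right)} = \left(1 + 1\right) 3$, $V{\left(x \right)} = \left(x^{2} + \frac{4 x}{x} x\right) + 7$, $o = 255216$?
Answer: $255288$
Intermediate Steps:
$V{\left(x \right)} = 7 + x^{2} + 4 x$ ($V{\left(x \right)} = \left(x^{2} + 4 x\right) + 7 = 7 + x^{2} + 4 x$)
$g{\left(f,h \right)} = 6$ ($g{\left(f,h \right)} = 2 \cdot 3 = 6$)
$C{\left(p \right)} = 18 p$ ($C{\left(p \right)} = 3 \cdot 6 p = 18 p$)
$o + C{\left(V{\left(-3 \right)} \right)} = 255216 + 18 \left(7 + \left(-3\right)^{2} + 4 \left(-3\right)\right) = 255216 + 18 \left(7 + 9 - 12\right) = 255216 + 18 \cdot 4 = 255216 + 72 = 255288$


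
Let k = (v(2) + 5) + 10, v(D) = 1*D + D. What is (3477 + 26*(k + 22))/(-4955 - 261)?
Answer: -4543/5216 ≈ -0.87097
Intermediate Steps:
v(D) = 2*D (v(D) = D + D = 2*D)
k = 19 (k = (2*2 + 5) + 10 = (4 + 5) + 10 = 9 + 10 = 19)
(3477 + 26*(k + 22))/(-4955 - 261) = (3477 + 26*(19 + 22))/(-4955 - 261) = (3477 + 26*41)/(-5216) = (3477 + 1066)*(-1/5216) = 4543*(-1/5216) = -4543/5216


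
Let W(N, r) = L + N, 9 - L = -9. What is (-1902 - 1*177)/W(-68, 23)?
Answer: 2079/50 ≈ 41.580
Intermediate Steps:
L = 18 (L = 9 - 1*(-9) = 9 + 9 = 18)
W(N, r) = 18 + N
(-1902 - 1*177)/W(-68, 23) = (-1902 - 1*177)/(18 - 68) = (-1902 - 177)/(-50) = -2079*(-1/50) = 2079/50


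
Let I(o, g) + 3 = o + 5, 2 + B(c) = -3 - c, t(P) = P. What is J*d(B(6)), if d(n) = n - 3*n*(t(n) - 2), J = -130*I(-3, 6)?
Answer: -57200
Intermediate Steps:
B(c) = -5 - c (B(c) = -2 + (-3 - c) = -5 - c)
I(o, g) = 2 + o (I(o, g) = -3 + (o + 5) = -3 + (5 + o) = 2 + o)
J = 130 (J = -130*(2 - 3) = -130*(-1) = 130)
d(n) = n - 3*n*(-2 + n) (d(n) = n - 3*n*(n - 2) = n - 3*n*(-2 + n))
J*d(B(6)) = 130*((-5 - 1*6)*(7 - 3*(-5 - 1*6))) = 130*((-5 - 6)*(7 - 3*(-5 - 6))) = 130*(-11*(7 - 3*(-11))) = 130*(-11*(7 + 33)) = 130*(-11*40) = 130*(-440) = -57200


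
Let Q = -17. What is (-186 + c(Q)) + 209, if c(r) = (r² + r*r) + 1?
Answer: 602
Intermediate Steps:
c(r) = 1 + 2*r² (c(r) = (r² + r²) + 1 = 2*r² + 1 = 1 + 2*r²)
(-186 + c(Q)) + 209 = (-186 + (1 + 2*(-17)²)) + 209 = (-186 + (1 + 2*289)) + 209 = (-186 + (1 + 578)) + 209 = (-186 + 579) + 209 = 393 + 209 = 602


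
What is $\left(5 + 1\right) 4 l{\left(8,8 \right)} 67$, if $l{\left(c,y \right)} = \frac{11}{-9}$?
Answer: $- \frac{5896}{3} \approx -1965.3$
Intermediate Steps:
$l{\left(c,y \right)} = - \frac{11}{9}$ ($l{\left(c,y \right)} = 11 \left(- \frac{1}{9}\right) = - \frac{11}{9}$)
$\left(5 + 1\right) 4 l{\left(8,8 \right)} 67 = \left(5 + 1\right) 4 \left(- \frac{11}{9}\right) 67 = 6 \cdot 4 \left(- \frac{11}{9}\right) 67 = 24 \left(- \frac{11}{9}\right) 67 = \left(- \frac{88}{3}\right) 67 = - \frac{5896}{3}$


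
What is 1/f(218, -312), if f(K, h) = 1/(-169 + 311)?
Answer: 142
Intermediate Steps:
f(K, h) = 1/142
1/f(218, -312) = 1/(1/142) = 142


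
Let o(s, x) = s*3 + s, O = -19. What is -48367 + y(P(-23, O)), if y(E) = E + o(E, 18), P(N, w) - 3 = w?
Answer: -48447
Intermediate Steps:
P(N, w) = 3 + w
o(s, x) = 4*s (o(s, x) = 3*s + s = 4*s)
y(E) = 5*E (y(E) = E + 4*E = 5*E)
-48367 + y(P(-23, O)) = -48367 + 5*(3 - 19) = -48367 + 5*(-16) = -48367 - 80 = -48447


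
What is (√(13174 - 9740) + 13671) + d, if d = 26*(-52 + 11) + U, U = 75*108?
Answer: 20705 + √3434 ≈ 20764.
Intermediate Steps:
U = 8100
d = 7034 (d = 26*(-52 + 11) + 8100 = 26*(-41) + 8100 = -1066 + 8100 = 7034)
(√(13174 - 9740) + 13671) + d = (√(13174 - 9740) + 13671) + 7034 = (√3434 + 13671) + 7034 = (13671 + √3434) + 7034 = 20705 + √3434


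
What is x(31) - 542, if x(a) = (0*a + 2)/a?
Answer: -16800/31 ≈ -541.94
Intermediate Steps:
x(a) = 2/a (x(a) = (0 + 2)/a = 2/a)
x(31) - 542 = 2/31 - 542 = -16800/31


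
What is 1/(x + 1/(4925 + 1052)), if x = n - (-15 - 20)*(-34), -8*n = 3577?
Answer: -47816/78280761 ≈ -0.00061083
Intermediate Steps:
n = -3577/8 (n = -⅛*3577 = -3577/8 ≈ -447.13)
x = -13097/8 (x = -3577/8 - (-15 - 20)*(-34) = -3577/8 - (-35)*(-34) = -3577/8 - 1*1190 = -3577/8 - 1190 = -13097/8 ≈ -1637.1)
1/(x + 1/(4925 + 1052)) = 1/(-13097/8 + 1/(4925 + 1052)) = 1/(-13097/8 + 1/5977) = 1/(-78280761/47816) = -47816/78280761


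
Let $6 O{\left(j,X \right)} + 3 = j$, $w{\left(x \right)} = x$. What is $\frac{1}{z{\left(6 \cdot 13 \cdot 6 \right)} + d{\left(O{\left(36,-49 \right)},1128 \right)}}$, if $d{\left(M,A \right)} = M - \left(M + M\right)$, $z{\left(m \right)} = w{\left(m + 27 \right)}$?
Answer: $\frac{2}{979} \approx 0.0020429$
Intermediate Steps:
$z{\left(m \right)} = 27 + m$ ($z{\left(m \right)} = m + 27 = 27 + m$)
$O{\left(j,X \right)} = - \frac{1}{2} + \frac{j}{6}$
$d{\left(M,A \right)} = - M$ ($d{\left(M,A \right)} = M - 2 M = - M$)
$\frac{1}{z{\left(6 \cdot 13 \cdot 6 \right)} + d{\left(O{\left(36,-49 \right)},1128 \right)}} = \frac{1}{\left(27 + 6 \cdot 13 \cdot 6\right) - \left(- \frac{1}{2} + \frac{1}{6} \cdot 36\right)} = \frac{1}{\left(27 + 78 \cdot 6\right) - \left(- \frac{1}{2} + 6\right)} = \frac{1}{\left(27 + 468\right) - \frac{11}{2}} = \frac{1}{495 - \frac{11}{2}} = \frac{1}{\frac{979}{2}} = \frac{2}{979}$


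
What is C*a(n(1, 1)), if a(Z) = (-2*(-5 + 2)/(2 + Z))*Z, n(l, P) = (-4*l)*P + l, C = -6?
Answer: -108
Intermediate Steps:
n(l, P) = l - 4*P*l (n(l, P) = -4*P*l + l = l - 4*P*l)
a(Z) = 6*Z/(2 + Z) (a(Z) = (-(-6)/(2 + Z))*Z = (6/(2 + Z))*Z = 6*Z/(2 + Z))
C*a(n(1, 1)) = -36*1*(1 - 4*1)/(2 + 1*(1 - 4*1)) = -36*1*(1 - 4)/(2 + 1*(1 - 4)) = -36*1*(-3)/(2 + 1*(-3)) = -36*(-3)/(2 - 3) = -36*(-3)/(-1) = -36*(-3)*(-1) = -6*18 = -108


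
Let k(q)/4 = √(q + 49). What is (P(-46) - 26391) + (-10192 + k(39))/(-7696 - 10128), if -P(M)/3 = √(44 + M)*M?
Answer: -29398937/1114 - √22/2228 + 138*I*√2 ≈ -26390.0 + 195.16*I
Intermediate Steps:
k(q) = 4*√(49 + q) (k(q) = 4*√(q + 49) = 4*√(49 + q))
P(M) = -3*M*√(44 + M) (P(M) = -3*√(44 + M)*M = -3*M*√(44 + M))
(P(-46) - 26391) + (-10192 + k(39))/(-7696 - 10128) = (-3*(-46)*√(44 - 46) - 26391) + (-10192 + 4*√(49 + 39))/(-7696 - 10128) = (-3*(-46)*√(-2) - 26391) + (-10192 + 4*√88)/(-17824) = (-3*(-46)*I*√2 - 26391) + (-10192 + 4*(2*√22))*(-1/17824) = (138*I*√2 - 26391) + (-10192 + 8*√22)*(-1/17824) = (-26391 + 138*I*√2) + (637/1114 - √22/2228) = -29398937/1114 - √22/2228 + 138*I*√2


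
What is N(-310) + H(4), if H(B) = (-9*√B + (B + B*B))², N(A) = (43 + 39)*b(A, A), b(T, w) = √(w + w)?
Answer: 4 + 164*I*√155 ≈ 4.0 + 2041.8*I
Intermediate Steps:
b(T, w) = √2*√w (b(T, w) = √(2*w) = √2*√w)
N(A) = 82*√2*√A (N(A) = (43 + 39)*(√2*√A) = 82*(√2*√A) = 82*√2*√A)
H(B) = (B + B² - 9*√B)² (H(B) = (-9*√B + (B + B²))² = (B + B² - 9*√B)²)
N(-310) + H(4) = 82*√2*√(-310) + (4 + 4² - 9*√4)² = 82*√2*(I*√310) + (4 + 16 - 9*2)² = 164*I*√155 + (4 + 16 - 18)² = 164*I*√155 + 2² = 164*I*√155 + 4 = 4 + 164*I*√155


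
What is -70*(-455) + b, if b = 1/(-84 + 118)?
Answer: 1082901/34 ≈ 31850.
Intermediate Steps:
b = 1/34 ≈ 0.029412
-70*(-455) + b = -70*(-455) + 1/34 = 31850 + 1/34 = 1082901/34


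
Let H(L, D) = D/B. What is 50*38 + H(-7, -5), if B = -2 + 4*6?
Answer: 41795/22 ≈ 1899.8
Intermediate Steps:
B = 22 (B = -2 + 24 = 22)
H(L, D) = D/22
50*38 + H(-7, -5) = 50*38 + (1/22)*(-5) = 1900 - 5/22 = 41795/22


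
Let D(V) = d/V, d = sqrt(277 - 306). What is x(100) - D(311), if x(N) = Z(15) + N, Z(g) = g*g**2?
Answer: 3475 - I*sqrt(29)/311 ≈ 3475.0 - 0.017316*I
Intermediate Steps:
d = I*sqrt(29) (d = sqrt(-29) = I*sqrt(29) ≈ 5.3852*I)
Z(g) = g**3
x(N) = 3375 + N (x(N) = 15**3 + N = 3375 + N)
D(V) = I*sqrt(29)/V (D(V) = (I*sqrt(29))/V = I*sqrt(29)/V)
x(100) - D(311) = (3375 + 100) - I*sqrt(29)/311 = 3475 - I*sqrt(29)/311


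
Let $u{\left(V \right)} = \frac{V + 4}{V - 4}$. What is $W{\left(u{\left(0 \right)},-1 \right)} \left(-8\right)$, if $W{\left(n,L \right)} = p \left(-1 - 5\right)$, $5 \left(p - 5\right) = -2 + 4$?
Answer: $\frac{1296}{5} \approx 259.2$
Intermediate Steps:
$p = \frac{27}{5}$ ($p = 5 + \frac{-2 + 4}{5} = 5 + \frac{1}{5} \cdot 2 = 5 + \frac{2}{5} = \frac{27}{5} \approx 5.4$)
$u{\left(V \right)} = \frac{4 + V}{-4 + V}$
$W{\left(n,L \right)} = - \frac{162}{5}$ ($W{\left(n,L \right)} = \frac{27 \left(-1 - 5\right)}{5} = \frac{27}{5} \left(-6\right) = - \frac{162}{5}$)
$W{\left(u{\left(0 \right)},-1 \right)} \left(-8\right) = \left(- \frac{162}{5}\right) \left(-8\right) = \frac{1296}{5}$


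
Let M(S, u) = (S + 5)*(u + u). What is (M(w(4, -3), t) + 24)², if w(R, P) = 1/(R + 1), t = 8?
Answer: 287296/25 ≈ 11492.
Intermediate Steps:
w(R, P) = 1/(1 + R)
M(S, u) = 2*u*(5 + S) (M(S, u) = (5 + S)*(2*u) = 2*u*(5 + S))
(M(w(4, -3), t) + 24)² = (2*8*(5 + 1/(1 + 4)) + 24)² = (2*8*(5 + 1/5) + 24)² = (2*8*(5 + ⅕) + 24)² = (2*8*(26/5) + 24)² = (416/5 + 24)² = (536/5)² = 287296/25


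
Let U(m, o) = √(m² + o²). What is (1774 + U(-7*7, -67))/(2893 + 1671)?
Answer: 887/2282 + √6890/4564 ≈ 0.40688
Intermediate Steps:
(1774 + U(-7*7, -67))/(2893 + 1671) = (1774 + √((-7*7)² + (-67)²))/(2893 + 1671) = (1774 + √((-49)² + 4489))/4564 = (1774 + √(2401 + 4489))*(1/4564) = (1774 + √6890)*(1/4564) = 887/2282 + √6890/4564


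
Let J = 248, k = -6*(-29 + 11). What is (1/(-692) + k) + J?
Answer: 246351/692 ≈ 356.00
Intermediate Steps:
k = 108 (k = -6*(-18) = 108)
(1/(-692) + k) + J = (1/(-692) + 108) + 248 = (-1/692 + 108) + 248 = 74735/692 + 248 = 246351/692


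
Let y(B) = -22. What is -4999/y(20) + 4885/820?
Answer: 420665/1804 ≈ 233.18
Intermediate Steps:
-4999/y(20) + 4885/820 = -4999/(-22) + 4885/820 = -4999*(-1/22) + 4885*(1/820) = 4999/22 + 977/164 = 420665/1804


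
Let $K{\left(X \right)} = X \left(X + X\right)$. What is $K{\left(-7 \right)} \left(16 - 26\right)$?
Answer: $-980$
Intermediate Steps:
$K{\left(X \right)} = 2 X^{2}$ ($K{\left(X \right)} = X 2 X = 2 X^{2}$)
$K{\left(-7 \right)} \left(16 - 26\right) = 2 \left(-7\right)^{2} \left(16 - 26\right) = 2 \cdot 49 \left(-10\right) = 98 \left(-10\right) = -980$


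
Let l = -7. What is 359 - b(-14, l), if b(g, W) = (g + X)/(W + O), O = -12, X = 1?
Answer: 6808/19 ≈ 358.32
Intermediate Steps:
b(g, W) = (1 + g)/(-12 + W) (b(g, W) = (g + 1)/(W - 12) = (1 + g)/(-12 + W))
359 - b(-14, l) = 359 - (1 - 14)/(-12 - 7) = 359 - (-13)/(-19) = 359 - (-1)*(-13)/19 = 359 - 1*13/19 = 359 - 13/19 = 6808/19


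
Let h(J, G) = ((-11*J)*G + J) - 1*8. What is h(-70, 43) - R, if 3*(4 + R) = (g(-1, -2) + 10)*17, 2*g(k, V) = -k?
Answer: 65953/2 ≈ 32977.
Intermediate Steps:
g(k, V) = -k/2 (g(k, V) = (-k)/2 = -k/2)
h(J, G) = -8 + J - 11*G*J (h(J, G) = (-11*G*J + J) - 8 = (J - 11*G*J) - 8 = -8 + J - 11*G*J)
R = 111/2 (R = -4 + ((-1/2*(-1) + 10)*17)/3 = -4 + ((1/2 + 10)*17)/3 = -4 + ((21/2)*17)/3 = -4 + (1/3)*(357/2) = -4 + 119/2 = 111/2 ≈ 55.500)
h(-70, 43) - R = (-8 - 70 - 11*43*(-70)) - 1*111/2 = (-8 - 70 + 33110) - 111/2 = 33032 - 111/2 = 65953/2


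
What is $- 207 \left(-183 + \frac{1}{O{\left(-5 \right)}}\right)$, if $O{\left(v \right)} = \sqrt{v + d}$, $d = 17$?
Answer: $37881 - \frac{69 \sqrt{3}}{2} \approx 37821.0$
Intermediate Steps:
$O{\left(v \right)} = \sqrt{17 + v}$ ($O{\left(v \right)} = \sqrt{v + 17} = \sqrt{17 + v}$)
$- 207 \left(-183 + \frac{1}{O{\left(-5 \right)}}\right) = - 207 \left(-183 + \frac{1}{\sqrt{17 - 5}}\right) = - 207 \left(-183 + \frac{1}{\sqrt{12}}\right) = - 207 \left(-183 + \frac{1}{2 \sqrt{3}}\right) = - 207 \left(-183 + \frac{\sqrt{3}}{6}\right) = 37881 - \frac{69 \sqrt{3}}{2}$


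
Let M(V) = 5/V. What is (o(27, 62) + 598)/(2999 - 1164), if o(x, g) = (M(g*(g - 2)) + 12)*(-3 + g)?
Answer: 971723/1365240 ≈ 0.71176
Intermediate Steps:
o(x, g) = (-3 + g)*(12 + 5/(g*(-2 + g))) (o(x, g) = (5/((g*(g - 2))) + 12)*(-3 + g) = (5/((g*(-2 + g))) + 12)*(-3 + g) = (5*(1/(g*(-2 + g))) + 12)*(-3 + g) = (5/(g*(-2 + g)) + 12)*(-3 + g) = (12 + 5/(g*(-2 + g)))*(-3 + g) = (-3 + g)*(12 + 5/(g*(-2 + g))))
(o(27, 62) + 598)/(2999 - 1164) = ((-15 - 60*62**2 + 12*62**3 + 77*62)/(62*(-2 + 62)) + 598)/(2999 - 1164) = ((1/62)*(-15 - 60*3844 + 12*238328 + 4774)/60 + 598)/1835 = ((1/62)*(1/60)*(-15 - 230640 + 2859936 + 4774) + 598)*(1/1835) = ((1/62)*(1/60)*2634055 + 598)*(1/1835) = (526811/744 + 598)*(1/1835) = (971723/744)*(1/1835) = 971723/1365240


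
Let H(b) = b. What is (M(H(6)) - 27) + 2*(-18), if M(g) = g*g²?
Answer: 153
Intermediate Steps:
M(g) = g³
(M(H(6)) - 27) + 2*(-18) = (6³ - 27) + 2*(-18) = (216 - 27) - 36 = 189 - 36 = 153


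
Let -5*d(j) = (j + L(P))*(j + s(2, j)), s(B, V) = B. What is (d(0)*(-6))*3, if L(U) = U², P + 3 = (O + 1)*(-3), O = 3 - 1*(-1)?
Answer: 11664/5 ≈ 2332.8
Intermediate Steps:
O = 4 (O = 3 + 1 = 4)
P = -18 (P = -3 + (4 + 1)*(-3) = -3 + 5*(-3) = -3 - 15 = -18)
d(j) = -(2 + j)*(324 + j)/5 (d(j) = -(j + (-18)²)*(j + 2)/5 = -(j + 324)*(2 + j)/5 = -(324 + j)*(2 + j)/5 = -(2 + j)*(324 + j)/5)
(d(0)*(-6))*3 = ((-648/5 - 326/5*0 - ⅕*0²)*(-6))*3 = ((-648/5 + 0 - ⅕*0)*(-6))*3 = ((-648/5 + 0 + 0)*(-6))*3 = -648/5*(-6)*3 = (3888/5)*3 = 11664/5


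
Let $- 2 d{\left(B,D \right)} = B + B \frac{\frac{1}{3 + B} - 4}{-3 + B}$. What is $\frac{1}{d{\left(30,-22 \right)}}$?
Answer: $- \frac{297}{3800} \approx -0.078158$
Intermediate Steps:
$d{\left(B,D \right)} = - \frac{B}{2} - \frac{B \left(-4 + \frac{1}{3 + B}\right)}{2 \left(-3 + B\right)}$ ($d{\left(B,D \right)} = - \frac{B + B \frac{\frac{1}{3 + B} - 4}{-3 + B}}{2} = - \frac{B + B \frac{-4 + \frac{1}{3 + B}}{-3 + B}}{2} = - \frac{B + \frac{B \left(-4 + \frac{1}{3 + B}\right)}{-3 + B}}{2} = - \frac{B}{2} - \frac{B \left(-4 + \frac{1}{3 + B}\right)}{2 \left(-3 + B\right)}$)
$\frac{1}{d{\left(30,-22 \right)}} = \frac{1}{\frac{1}{2} \cdot 30 \frac{1}{-9 + 30^{2}} \left(20 - 30^{2} + 4 \cdot 30\right)} = \frac{1}{\frac{1}{2} \cdot 30 \frac{1}{-9 + 900} \left(20 - 900 + 120\right)} = \frac{1}{\frac{1}{2} \cdot 30 \cdot \frac{1}{891} \left(20 - 900 + 120\right)} = \frac{1}{\frac{1}{2} \cdot 30 \cdot \frac{1}{891} \left(-760\right)} = \frac{1}{- \frac{3800}{297}} = - \frac{297}{3800}$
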